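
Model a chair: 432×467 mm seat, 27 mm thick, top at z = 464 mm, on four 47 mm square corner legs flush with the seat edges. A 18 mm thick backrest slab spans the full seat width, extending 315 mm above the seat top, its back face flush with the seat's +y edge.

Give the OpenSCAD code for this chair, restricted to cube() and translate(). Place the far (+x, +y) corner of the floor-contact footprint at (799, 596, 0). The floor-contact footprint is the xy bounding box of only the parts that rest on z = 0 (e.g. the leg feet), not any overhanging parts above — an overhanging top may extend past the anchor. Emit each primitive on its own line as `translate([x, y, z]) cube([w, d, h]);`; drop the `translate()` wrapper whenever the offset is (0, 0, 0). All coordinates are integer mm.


// leg_h = 464 - 27 = 437
translate([367, 129, 437]) cube([432, 467, 27]);
translate([367, 129, 0]) cube([47, 47, 437]);
translate([752, 129, 0]) cube([47, 47, 437]);
translate([367, 549, 0]) cube([47, 47, 437]);
translate([752, 549, 0]) cube([47, 47, 437]);
translate([367, 578, 464]) cube([432, 18, 315]);


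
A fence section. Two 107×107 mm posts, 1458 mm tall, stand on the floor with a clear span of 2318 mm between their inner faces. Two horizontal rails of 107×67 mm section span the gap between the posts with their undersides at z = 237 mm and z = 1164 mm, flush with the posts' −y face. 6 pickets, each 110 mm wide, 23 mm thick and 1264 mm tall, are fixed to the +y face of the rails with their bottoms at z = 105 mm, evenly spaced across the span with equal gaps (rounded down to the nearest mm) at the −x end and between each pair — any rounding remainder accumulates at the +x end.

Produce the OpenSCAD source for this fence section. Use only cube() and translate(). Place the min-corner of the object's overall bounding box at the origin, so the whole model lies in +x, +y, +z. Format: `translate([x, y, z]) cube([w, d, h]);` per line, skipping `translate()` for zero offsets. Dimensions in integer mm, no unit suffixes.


cube([107, 107, 1458]);
translate([2425, 0, 0]) cube([107, 107, 1458]);
translate([107, 0, 237]) cube([2318, 107, 67]);
translate([107, 0, 1164]) cube([2318, 107, 67]);
translate([343, 107, 105]) cube([110, 23, 1264]);
translate([689, 107, 105]) cube([110, 23, 1264]);
translate([1035, 107, 105]) cube([110, 23, 1264]);
translate([1381, 107, 105]) cube([110, 23, 1264]);
translate([1727, 107, 105]) cube([110, 23, 1264]);
translate([2073, 107, 105]) cube([110, 23, 1264]);


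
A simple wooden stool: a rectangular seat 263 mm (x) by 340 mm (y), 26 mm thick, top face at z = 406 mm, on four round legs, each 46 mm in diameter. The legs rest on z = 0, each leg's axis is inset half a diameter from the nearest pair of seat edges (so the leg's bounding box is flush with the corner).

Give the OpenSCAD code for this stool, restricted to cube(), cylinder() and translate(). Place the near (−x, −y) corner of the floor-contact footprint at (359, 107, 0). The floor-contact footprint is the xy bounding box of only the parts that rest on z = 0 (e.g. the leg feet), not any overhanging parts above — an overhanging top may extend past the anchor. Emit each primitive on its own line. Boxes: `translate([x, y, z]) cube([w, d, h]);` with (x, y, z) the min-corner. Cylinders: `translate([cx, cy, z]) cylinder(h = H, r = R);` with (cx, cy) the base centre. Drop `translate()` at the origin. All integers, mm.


translate([359, 107, 380]) cube([263, 340, 26]);
translate([382, 130, 0]) cylinder(h = 380, r = 23);
translate([599, 130, 0]) cylinder(h = 380, r = 23);
translate([382, 424, 0]) cylinder(h = 380, r = 23);
translate([599, 424, 0]) cylinder(h = 380, r = 23);


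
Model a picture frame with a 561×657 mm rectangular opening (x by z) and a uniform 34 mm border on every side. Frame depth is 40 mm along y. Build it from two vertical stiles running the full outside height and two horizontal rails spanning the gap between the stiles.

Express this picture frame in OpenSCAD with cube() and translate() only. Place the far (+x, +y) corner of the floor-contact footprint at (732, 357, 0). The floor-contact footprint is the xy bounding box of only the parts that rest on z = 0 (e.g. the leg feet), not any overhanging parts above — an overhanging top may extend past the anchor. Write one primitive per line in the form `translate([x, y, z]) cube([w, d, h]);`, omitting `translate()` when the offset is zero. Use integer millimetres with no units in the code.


translate([103, 317, 0]) cube([34, 40, 725]);
translate([698, 317, 0]) cube([34, 40, 725]);
translate([137, 317, 0]) cube([561, 40, 34]);
translate([137, 317, 691]) cube([561, 40, 34]);


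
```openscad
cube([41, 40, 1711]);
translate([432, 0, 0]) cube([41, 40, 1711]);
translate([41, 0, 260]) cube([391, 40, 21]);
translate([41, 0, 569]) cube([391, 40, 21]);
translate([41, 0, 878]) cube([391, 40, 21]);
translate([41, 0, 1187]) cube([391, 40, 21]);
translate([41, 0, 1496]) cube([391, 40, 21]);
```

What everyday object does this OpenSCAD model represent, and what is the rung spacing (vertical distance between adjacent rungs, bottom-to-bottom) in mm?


A ladder. The rung spacing is 309 mm.

Two tall 41×40 posts with 5 short bars between them — a ladder. Adjacent rungs sit at z = 260 and z = 569, so the spacing is 569 − 260 = 309 mm.


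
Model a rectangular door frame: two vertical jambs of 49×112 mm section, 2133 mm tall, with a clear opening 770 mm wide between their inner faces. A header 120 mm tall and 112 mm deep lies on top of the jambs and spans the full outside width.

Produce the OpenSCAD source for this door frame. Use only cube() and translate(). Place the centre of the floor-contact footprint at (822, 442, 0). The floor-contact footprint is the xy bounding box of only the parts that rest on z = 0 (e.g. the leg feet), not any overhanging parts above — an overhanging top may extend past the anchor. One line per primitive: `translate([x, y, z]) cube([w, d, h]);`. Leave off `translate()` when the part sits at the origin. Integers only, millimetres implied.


translate([388, 386, 0]) cube([49, 112, 2133]);
translate([1207, 386, 0]) cube([49, 112, 2133]);
translate([388, 386, 2133]) cube([868, 112, 120]);


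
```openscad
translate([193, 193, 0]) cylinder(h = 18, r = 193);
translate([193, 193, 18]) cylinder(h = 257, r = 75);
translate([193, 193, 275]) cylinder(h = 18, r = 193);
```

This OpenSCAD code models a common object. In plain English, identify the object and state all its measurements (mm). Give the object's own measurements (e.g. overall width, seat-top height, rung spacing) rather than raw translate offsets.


A spool: two coaxial disc flanges of radius 193 mm and thickness 18 mm, joined by a core cylinder of radius 75 mm and height 257 mm. The lower flange rests on z = 0 and the three cylinders share a vertical axis.


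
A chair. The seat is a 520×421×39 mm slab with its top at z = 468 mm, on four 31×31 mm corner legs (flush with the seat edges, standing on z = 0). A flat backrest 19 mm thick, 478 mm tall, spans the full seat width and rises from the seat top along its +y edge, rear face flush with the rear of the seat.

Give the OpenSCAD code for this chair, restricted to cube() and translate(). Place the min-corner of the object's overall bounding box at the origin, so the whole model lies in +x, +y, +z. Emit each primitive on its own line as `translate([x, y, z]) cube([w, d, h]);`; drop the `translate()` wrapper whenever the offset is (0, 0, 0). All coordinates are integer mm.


translate([0, 0, 429]) cube([520, 421, 39]);
cube([31, 31, 429]);
translate([489, 0, 0]) cube([31, 31, 429]);
translate([0, 390, 0]) cube([31, 31, 429]);
translate([489, 390, 0]) cube([31, 31, 429]);
translate([0, 402, 468]) cube([520, 19, 478]);


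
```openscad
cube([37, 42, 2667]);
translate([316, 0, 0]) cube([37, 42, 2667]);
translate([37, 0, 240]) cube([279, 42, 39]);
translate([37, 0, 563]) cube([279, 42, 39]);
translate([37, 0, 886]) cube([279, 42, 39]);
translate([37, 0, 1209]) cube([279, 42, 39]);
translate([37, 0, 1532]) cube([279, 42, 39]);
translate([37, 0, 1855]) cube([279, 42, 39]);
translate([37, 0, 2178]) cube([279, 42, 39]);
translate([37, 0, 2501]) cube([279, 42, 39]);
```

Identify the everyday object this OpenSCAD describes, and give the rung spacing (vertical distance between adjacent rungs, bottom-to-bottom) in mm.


A ladder. The rung spacing is 323 mm.

Two tall 37×42 posts with 8 short bars between them — a ladder. Adjacent rungs sit at z = 240 and z = 563, so the spacing is 563 − 240 = 323 mm.


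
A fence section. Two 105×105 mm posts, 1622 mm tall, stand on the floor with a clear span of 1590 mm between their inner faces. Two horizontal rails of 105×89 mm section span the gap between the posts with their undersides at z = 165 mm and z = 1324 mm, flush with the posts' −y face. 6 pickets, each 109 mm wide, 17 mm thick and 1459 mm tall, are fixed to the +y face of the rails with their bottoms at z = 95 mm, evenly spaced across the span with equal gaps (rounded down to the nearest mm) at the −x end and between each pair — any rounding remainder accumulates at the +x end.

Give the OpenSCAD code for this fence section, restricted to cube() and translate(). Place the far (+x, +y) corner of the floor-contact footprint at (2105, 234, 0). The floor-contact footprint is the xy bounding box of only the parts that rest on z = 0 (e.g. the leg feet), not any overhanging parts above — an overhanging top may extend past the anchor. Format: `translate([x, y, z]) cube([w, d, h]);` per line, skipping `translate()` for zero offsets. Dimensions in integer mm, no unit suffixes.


translate([305, 129, 0]) cube([105, 105, 1622]);
translate([2000, 129, 0]) cube([105, 105, 1622]);
translate([410, 129, 165]) cube([1590, 105, 89]);
translate([410, 129, 1324]) cube([1590, 105, 89]);
translate([543, 234, 95]) cube([109, 17, 1459]);
translate([785, 234, 95]) cube([109, 17, 1459]);
translate([1027, 234, 95]) cube([109, 17, 1459]);
translate([1269, 234, 95]) cube([109, 17, 1459]);
translate([1511, 234, 95]) cube([109, 17, 1459]);
translate([1753, 234, 95]) cube([109, 17, 1459]);


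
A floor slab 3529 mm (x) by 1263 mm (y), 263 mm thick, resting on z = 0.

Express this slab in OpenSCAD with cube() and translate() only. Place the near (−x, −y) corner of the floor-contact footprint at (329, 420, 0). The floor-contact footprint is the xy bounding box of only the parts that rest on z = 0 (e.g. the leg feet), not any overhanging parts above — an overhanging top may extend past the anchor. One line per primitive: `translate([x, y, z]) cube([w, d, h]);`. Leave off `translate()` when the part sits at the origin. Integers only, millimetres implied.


translate([329, 420, 0]) cube([3529, 1263, 263]);


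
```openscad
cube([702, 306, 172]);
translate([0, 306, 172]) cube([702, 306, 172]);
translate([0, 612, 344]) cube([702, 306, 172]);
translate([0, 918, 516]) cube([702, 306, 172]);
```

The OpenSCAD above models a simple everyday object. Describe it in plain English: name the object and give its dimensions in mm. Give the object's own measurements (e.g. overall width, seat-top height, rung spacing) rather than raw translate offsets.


A straight staircase of 4 solid steps. Each step is 702 mm wide (x), 306 mm deep (y, the going) and 172 mm tall (the rise). The first step rests on the floor; each subsequent step sits one going further in +y and one rise higher in +z, directly behind and above the previous step with no overlap.


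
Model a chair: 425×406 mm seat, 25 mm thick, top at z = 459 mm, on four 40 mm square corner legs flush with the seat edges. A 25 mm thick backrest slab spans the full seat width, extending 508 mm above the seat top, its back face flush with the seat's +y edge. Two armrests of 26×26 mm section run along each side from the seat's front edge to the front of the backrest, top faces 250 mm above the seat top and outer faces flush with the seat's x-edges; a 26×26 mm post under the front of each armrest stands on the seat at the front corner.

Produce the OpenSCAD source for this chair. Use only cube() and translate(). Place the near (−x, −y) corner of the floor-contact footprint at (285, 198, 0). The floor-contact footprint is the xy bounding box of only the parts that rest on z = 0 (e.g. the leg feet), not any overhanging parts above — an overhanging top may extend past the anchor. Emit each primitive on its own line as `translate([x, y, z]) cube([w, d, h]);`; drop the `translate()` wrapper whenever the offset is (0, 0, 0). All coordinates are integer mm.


// leg_h = 459 - 25 = 434
// arm post h = 250 - 26 = 224
translate([285, 198, 434]) cube([425, 406, 25]);
translate([285, 198, 0]) cube([40, 40, 434]);
translate([670, 198, 0]) cube([40, 40, 434]);
translate([285, 564, 0]) cube([40, 40, 434]);
translate([670, 564, 0]) cube([40, 40, 434]);
translate([285, 579, 459]) cube([425, 25, 508]);
translate([285, 198, 683]) cube([26, 381, 26]);
translate([684, 198, 683]) cube([26, 381, 26]);
translate([285, 198, 459]) cube([26, 26, 224]);
translate([684, 198, 459]) cube([26, 26, 224]);


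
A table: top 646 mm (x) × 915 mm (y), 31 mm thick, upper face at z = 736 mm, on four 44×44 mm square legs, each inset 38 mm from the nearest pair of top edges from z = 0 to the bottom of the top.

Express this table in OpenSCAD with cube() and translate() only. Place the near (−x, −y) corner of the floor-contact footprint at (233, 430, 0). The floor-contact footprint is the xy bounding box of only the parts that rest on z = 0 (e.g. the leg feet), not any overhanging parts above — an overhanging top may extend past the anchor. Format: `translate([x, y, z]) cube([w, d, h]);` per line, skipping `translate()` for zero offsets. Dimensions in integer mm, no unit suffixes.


// leg_h = 736 - 31 = 705
translate([195, 392, 705]) cube([646, 915, 31]);
translate([233, 430, 0]) cube([44, 44, 705]);
translate([759, 430, 0]) cube([44, 44, 705]);
translate([233, 1225, 0]) cube([44, 44, 705]);
translate([759, 1225, 0]) cube([44, 44, 705]);


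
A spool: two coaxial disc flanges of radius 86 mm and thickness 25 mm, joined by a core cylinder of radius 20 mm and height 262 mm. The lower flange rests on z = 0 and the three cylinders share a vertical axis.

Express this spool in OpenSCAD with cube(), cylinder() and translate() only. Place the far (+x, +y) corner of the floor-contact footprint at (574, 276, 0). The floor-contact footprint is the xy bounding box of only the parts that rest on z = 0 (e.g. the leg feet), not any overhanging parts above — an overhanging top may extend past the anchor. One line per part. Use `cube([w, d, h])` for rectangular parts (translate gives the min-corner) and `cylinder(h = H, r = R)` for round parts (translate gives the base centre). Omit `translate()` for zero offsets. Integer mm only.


translate([488, 190, 0]) cylinder(h = 25, r = 86);
translate([488, 190, 25]) cylinder(h = 262, r = 20);
translate([488, 190, 287]) cylinder(h = 25, r = 86);


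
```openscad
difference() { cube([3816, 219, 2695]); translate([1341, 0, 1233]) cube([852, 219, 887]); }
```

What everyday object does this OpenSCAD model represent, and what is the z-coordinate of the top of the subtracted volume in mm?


A wall with a window opening. The window head height is 2120 mm.

A wall with a rectangular opening subtracted — a window. Sill at z = 1233, opening 887 mm tall, so the head is at 1233 + 887 = 2120 mm.


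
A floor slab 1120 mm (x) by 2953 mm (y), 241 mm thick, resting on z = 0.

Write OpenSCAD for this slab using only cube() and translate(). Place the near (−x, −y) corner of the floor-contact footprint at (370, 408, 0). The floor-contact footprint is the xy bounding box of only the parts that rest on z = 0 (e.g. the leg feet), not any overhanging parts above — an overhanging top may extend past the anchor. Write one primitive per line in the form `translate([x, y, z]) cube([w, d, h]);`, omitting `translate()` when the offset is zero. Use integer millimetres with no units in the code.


translate([370, 408, 0]) cube([1120, 2953, 241]);


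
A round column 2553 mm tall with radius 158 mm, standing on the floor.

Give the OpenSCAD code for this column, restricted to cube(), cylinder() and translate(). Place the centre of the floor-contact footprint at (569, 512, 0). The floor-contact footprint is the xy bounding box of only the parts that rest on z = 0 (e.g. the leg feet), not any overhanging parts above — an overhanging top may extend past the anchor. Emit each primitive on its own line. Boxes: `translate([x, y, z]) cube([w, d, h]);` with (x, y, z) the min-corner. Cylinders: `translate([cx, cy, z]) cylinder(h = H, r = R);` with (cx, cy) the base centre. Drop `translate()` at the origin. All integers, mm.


translate([569, 512, 0]) cylinder(h = 2553, r = 158);


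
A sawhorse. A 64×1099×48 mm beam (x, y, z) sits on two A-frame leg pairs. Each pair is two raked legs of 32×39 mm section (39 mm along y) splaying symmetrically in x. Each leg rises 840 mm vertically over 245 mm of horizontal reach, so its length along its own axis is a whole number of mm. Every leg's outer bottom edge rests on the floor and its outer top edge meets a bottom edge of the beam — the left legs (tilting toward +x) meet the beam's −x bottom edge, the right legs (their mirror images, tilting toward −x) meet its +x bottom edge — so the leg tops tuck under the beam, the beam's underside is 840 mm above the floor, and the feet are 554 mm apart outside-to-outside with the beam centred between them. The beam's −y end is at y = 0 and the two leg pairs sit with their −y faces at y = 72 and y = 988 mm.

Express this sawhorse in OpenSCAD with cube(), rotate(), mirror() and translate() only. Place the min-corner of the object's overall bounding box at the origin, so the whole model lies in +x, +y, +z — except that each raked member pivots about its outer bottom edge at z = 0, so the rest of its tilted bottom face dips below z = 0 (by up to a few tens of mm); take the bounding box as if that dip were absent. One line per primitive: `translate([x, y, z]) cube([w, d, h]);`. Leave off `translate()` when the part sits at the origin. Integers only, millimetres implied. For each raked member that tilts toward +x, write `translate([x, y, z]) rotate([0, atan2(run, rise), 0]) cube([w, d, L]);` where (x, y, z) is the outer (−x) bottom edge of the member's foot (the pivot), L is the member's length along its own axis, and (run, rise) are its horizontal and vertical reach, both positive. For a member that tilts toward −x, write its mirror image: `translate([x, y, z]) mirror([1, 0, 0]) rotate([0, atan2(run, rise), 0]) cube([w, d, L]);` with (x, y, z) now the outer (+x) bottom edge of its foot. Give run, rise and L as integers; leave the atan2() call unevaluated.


translate([245, 0, 840]) cube([64, 1099, 48]);
translate([0, 72, 0]) rotate([0, atan2(245, 840), 0]) cube([32, 39, 875]);
translate([554, 72, 0]) mirror([1, 0, 0]) rotate([0, atan2(245, 840), 0]) cube([32, 39, 875]);
translate([0, 988, 0]) rotate([0, atan2(245, 840), 0]) cube([32, 39, 875]);
translate([554, 988, 0]) mirror([1, 0, 0]) rotate([0, atan2(245, 840), 0]) cube([32, 39, 875]);


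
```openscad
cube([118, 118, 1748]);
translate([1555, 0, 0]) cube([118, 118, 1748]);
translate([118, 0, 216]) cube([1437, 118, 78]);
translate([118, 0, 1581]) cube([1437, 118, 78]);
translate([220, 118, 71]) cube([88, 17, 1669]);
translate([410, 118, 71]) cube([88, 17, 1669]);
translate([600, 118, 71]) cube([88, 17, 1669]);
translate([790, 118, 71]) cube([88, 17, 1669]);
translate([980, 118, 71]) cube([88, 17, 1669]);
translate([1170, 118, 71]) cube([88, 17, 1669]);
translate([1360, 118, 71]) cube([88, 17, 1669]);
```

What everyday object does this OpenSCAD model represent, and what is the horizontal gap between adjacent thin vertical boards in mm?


A fence section. The picket gap is 102 mm.

Two posts, two rails, 7 pickets — a fence section. Span 1437 mm holds 7 pickets of 88 mm with 8 equal gaps: ⌊(1437 − 7·88) / 8⌋ = 102 mm.


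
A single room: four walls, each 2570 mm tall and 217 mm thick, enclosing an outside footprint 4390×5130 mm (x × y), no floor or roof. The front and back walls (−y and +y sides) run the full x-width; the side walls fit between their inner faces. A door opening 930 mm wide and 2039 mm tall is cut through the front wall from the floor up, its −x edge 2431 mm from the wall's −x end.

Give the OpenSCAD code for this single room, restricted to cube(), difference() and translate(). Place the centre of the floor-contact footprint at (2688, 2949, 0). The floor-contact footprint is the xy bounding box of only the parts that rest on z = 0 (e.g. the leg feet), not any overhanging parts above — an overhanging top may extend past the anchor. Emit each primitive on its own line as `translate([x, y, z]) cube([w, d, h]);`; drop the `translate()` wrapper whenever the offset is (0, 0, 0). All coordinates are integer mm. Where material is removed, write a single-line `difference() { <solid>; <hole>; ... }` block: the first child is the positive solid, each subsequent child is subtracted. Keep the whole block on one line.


difference() { translate([493, 384, 0]) cube([4390, 217, 2570]); translate([2924, 384, 0]) cube([930, 217, 2039]); }
translate([493, 5297, 0]) cube([4390, 217, 2570]);
translate([493, 601, 0]) cube([217, 4696, 2570]);
translate([4666, 601, 0]) cube([217, 4696, 2570]);


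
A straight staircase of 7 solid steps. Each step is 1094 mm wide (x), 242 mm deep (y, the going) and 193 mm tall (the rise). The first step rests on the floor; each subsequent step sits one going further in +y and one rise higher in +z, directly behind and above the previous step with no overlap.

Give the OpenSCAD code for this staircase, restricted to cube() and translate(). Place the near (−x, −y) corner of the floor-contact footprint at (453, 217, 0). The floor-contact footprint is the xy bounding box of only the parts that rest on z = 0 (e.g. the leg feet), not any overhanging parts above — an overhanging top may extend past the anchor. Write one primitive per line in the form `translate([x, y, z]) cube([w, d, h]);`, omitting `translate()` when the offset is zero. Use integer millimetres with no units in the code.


translate([453, 217, 0]) cube([1094, 242, 193]);
translate([453, 459, 193]) cube([1094, 242, 193]);
translate([453, 701, 386]) cube([1094, 242, 193]);
translate([453, 943, 579]) cube([1094, 242, 193]);
translate([453, 1185, 772]) cube([1094, 242, 193]);
translate([453, 1427, 965]) cube([1094, 242, 193]);
translate([453, 1669, 1158]) cube([1094, 242, 193]);


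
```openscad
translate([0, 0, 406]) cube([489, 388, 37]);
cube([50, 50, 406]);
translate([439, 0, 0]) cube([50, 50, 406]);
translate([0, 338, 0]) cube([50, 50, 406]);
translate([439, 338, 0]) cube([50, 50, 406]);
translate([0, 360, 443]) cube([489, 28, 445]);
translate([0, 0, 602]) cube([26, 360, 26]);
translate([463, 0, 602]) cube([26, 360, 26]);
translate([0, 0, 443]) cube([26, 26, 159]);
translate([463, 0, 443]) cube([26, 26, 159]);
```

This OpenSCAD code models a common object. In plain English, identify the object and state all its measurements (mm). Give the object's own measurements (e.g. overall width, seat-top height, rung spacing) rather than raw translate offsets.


A chair. The seat is a 489×388×37 mm slab with its top at z = 443 mm, on four 50×50 mm corner legs (flush with the seat edges, standing on z = 0). A flat backrest 28 mm thick, 445 mm tall, spans the full seat width and rises from the seat top along its +y edge, rear face flush with the rear of the seat. Two armrests of 26×26 mm section run along each side from the seat's front edge to the front of the backrest, top faces 185 mm above the seat top and outer faces flush with the seat's x-edges; a 26×26 mm post under the front of each armrest stands on the seat at the front corner.


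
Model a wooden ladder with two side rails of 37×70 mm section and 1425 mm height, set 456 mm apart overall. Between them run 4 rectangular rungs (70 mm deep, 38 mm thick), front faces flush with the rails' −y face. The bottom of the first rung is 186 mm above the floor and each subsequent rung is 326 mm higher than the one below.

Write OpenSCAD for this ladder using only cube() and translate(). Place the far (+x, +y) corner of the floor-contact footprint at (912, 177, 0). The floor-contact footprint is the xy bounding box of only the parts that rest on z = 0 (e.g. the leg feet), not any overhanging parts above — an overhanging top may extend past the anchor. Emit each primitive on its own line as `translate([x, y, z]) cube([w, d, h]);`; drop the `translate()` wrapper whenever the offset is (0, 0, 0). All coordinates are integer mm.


// rung span = 456 - 2*37 = 382
// rung[k] z = 186 + k*326
translate([456, 107, 0]) cube([37, 70, 1425]);
translate([875, 107, 0]) cube([37, 70, 1425]);
translate([493, 107, 186]) cube([382, 70, 38]);
translate([493, 107, 512]) cube([382, 70, 38]);
translate([493, 107, 838]) cube([382, 70, 38]);
translate([493, 107, 1164]) cube([382, 70, 38]);


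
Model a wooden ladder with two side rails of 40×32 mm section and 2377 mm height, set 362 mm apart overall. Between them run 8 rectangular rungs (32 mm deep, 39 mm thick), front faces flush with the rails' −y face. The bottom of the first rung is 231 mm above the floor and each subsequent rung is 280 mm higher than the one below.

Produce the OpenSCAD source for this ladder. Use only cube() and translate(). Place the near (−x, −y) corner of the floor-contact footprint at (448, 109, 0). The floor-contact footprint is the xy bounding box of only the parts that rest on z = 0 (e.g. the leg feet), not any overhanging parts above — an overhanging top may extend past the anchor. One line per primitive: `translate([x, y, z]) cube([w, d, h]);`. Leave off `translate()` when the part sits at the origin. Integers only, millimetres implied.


translate([448, 109, 0]) cube([40, 32, 2377]);
translate([770, 109, 0]) cube([40, 32, 2377]);
translate([488, 109, 231]) cube([282, 32, 39]);
translate([488, 109, 511]) cube([282, 32, 39]);
translate([488, 109, 791]) cube([282, 32, 39]);
translate([488, 109, 1071]) cube([282, 32, 39]);
translate([488, 109, 1351]) cube([282, 32, 39]);
translate([488, 109, 1631]) cube([282, 32, 39]);
translate([488, 109, 1911]) cube([282, 32, 39]);
translate([488, 109, 2191]) cube([282, 32, 39]);


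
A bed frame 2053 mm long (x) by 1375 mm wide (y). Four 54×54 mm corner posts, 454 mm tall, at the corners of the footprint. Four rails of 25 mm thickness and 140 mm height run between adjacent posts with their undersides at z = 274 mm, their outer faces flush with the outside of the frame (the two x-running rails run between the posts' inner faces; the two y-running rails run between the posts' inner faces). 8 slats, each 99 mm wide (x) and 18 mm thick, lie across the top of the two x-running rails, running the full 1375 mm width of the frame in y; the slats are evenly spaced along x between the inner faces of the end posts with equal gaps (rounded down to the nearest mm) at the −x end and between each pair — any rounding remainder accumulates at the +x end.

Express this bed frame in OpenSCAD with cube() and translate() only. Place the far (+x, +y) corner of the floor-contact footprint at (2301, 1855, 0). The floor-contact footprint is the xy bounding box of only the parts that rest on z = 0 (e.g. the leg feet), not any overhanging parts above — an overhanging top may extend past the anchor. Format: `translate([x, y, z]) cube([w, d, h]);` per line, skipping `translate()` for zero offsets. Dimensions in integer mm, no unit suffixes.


translate([248, 480, 0]) cube([54, 54, 454]);
translate([248, 1801, 0]) cube([54, 54, 454]);
translate([2247, 480, 0]) cube([54, 54, 454]);
translate([2247, 1801, 0]) cube([54, 54, 454]);
translate([302, 480, 274]) cube([1945, 25, 140]);
translate([302, 1830, 274]) cube([1945, 25, 140]);
translate([248, 534, 274]) cube([25, 1267, 140]);
translate([2276, 534, 274]) cube([25, 1267, 140]);
translate([430, 480, 414]) cube([99, 1375, 18]);
translate([657, 480, 414]) cube([99, 1375, 18]);
translate([884, 480, 414]) cube([99, 1375, 18]);
translate([1111, 480, 414]) cube([99, 1375, 18]);
translate([1338, 480, 414]) cube([99, 1375, 18]);
translate([1565, 480, 414]) cube([99, 1375, 18]);
translate([1792, 480, 414]) cube([99, 1375, 18]);
translate([2019, 480, 414]) cube([99, 1375, 18]);


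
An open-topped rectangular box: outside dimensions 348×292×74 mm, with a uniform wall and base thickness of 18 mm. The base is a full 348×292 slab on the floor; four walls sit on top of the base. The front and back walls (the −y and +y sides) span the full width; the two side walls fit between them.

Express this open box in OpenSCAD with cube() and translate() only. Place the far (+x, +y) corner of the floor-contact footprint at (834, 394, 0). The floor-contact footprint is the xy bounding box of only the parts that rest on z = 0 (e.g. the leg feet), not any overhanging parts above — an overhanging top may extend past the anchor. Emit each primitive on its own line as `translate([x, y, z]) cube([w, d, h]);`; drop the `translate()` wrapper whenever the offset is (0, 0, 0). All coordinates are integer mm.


translate([486, 102, 0]) cube([348, 292, 18]);
translate([486, 102, 18]) cube([348, 18, 56]);
translate([486, 376, 18]) cube([348, 18, 56]);
translate([486, 120, 18]) cube([18, 256, 56]);
translate([816, 120, 18]) cube([18, 256, 56]);


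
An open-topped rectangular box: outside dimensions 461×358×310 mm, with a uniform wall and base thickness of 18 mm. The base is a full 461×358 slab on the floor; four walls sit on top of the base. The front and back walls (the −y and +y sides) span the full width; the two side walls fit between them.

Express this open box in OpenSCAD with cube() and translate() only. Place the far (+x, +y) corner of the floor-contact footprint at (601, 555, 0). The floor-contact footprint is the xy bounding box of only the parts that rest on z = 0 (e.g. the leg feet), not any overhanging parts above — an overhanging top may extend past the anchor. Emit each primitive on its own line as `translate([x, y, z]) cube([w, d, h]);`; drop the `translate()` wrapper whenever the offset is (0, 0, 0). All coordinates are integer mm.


translate([140, 197, 0]) cube([461, 358, 18]);
translate([140, 197, 18]) cube([461, 18, 292]);
translate([140, 537, 18]) cube([461, 18, 292]);
translate([140, 215, 18]) cube([18, 322, 292]);
translate([583, 215, 18]) cube([18, 322, 292]);


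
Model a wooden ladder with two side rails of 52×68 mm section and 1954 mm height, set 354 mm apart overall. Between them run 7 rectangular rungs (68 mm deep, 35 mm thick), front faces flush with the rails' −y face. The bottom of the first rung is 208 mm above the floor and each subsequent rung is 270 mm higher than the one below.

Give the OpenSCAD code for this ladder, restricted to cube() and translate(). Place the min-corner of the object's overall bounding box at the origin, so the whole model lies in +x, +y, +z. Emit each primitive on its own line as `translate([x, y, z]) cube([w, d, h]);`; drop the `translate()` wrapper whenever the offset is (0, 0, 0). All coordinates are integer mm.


// rung span = 354 - 2*52 = 250
// rung[k] z = 208 + k*270
cube([52, 68, 1954]);
translate([302, 0, 0]) cube([52, 68, 1954]);
translate([52, 0, 208]) cube([250, 68, 35]);
translate([52, 0, 478]) cube([250, 68, 35]);
translate([52, 0, 748]) cube([250, 68, 35]);
translate([52, 0, 1018]) cube([250, 68, 35]);
translate([52, 0, 1288]) cube([250, 68, 35]);
translate([52, 0, 1558]) cube([250, 68, 35]);
translate([52, 0, 1828]) cube([250, 68, 35]);


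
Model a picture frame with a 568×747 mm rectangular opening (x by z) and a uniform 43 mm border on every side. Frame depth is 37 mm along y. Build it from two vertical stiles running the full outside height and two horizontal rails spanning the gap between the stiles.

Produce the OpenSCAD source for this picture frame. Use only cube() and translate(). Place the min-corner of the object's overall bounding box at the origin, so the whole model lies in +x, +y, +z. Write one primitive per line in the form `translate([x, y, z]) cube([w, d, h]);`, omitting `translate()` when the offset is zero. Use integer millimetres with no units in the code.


cube([43, 37, 833]);
translate([611, 0, 0]) cube([43, 37, 833]);
translate([43, 0, 0]) cube([568, 37, 43]);
translate([43, 0, 790]) cube([568, 37, 43]);


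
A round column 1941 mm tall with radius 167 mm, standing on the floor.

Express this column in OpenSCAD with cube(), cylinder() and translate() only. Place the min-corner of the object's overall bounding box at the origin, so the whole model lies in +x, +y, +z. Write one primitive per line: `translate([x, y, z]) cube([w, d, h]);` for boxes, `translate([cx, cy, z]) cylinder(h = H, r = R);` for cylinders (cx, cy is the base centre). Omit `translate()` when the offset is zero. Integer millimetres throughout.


translate([167, 167, 0]) cylinder(h = 1941, r = 167);


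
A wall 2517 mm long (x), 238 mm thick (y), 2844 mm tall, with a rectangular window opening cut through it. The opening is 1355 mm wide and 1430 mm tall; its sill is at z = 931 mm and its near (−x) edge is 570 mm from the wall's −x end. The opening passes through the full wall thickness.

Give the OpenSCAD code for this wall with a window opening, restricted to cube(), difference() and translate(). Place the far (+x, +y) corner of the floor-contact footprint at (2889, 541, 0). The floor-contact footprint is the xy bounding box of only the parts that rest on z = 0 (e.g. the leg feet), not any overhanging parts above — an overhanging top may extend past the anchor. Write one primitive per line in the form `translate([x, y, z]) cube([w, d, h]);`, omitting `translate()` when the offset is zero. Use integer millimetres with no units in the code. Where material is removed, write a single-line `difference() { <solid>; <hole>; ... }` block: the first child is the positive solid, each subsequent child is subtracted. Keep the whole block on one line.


difference() { translate([372, 303, 0]) cube([2517, 238, 2844]); translate([942, 303, 931]) cube([1355, 238, 1430]); }


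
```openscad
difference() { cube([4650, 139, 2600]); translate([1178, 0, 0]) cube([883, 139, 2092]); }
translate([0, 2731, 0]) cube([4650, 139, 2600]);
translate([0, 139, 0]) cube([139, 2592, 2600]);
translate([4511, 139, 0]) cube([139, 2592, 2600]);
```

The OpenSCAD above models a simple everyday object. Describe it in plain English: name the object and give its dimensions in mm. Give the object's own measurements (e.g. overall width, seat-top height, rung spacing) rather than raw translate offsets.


A single room: four walls, each 2600 mm tall and 139 mm thick, enclosing an outside footprint 4650×2870 mm (x × y), no floor or roof. The front and back walls (−y and +y sides) run the full x-width; the side walls fit between their inner faces. A door opening 883 mm wide and 2092 mm tall is cut through the front wall from the floor up, its −x edge 1178 mm from the wall's −x end.


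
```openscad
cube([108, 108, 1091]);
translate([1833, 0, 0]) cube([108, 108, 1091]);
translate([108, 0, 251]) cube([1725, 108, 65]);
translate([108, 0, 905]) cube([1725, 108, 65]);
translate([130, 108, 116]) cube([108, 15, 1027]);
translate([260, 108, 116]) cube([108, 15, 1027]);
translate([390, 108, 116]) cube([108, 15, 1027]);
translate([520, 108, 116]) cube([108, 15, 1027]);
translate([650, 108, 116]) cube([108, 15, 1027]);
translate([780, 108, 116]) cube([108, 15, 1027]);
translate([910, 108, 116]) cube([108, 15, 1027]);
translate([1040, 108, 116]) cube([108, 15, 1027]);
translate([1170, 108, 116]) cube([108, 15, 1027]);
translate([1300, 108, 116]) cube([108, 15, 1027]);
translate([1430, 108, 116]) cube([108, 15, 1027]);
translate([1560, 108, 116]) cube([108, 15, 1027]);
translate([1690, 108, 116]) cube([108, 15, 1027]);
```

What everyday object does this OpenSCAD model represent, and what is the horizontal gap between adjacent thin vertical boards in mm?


A fence section. The picket gap is 22 mm.

Two posts, two rails, 13 pickets — a fence section. Span 1725 mm holds 13 pickets of 108 mm with 14 equal gaps: ⌊(1725 − 13·108) / 14⌋ = 22 mm.


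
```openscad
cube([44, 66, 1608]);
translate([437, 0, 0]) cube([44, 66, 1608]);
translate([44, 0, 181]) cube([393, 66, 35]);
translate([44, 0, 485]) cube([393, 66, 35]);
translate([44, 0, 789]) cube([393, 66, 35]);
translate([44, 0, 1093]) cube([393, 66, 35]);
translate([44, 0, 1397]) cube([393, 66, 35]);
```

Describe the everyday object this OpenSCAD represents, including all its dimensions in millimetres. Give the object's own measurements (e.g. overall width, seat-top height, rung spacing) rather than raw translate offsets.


A straight ladder. Two 44×66 mm vertical rails, 1608 mm tall, stand 481 mm apart (outside-to-outside) with their front faces coplanar on the −y side. 5 rungs, each 66 mm deep and 35 mm tall, span between the inner faces of the rails, front faces flush with the rails. The lowest rung's underside is at z = 181 mm and rungs are spaced 304 mm apart (underside to underside).


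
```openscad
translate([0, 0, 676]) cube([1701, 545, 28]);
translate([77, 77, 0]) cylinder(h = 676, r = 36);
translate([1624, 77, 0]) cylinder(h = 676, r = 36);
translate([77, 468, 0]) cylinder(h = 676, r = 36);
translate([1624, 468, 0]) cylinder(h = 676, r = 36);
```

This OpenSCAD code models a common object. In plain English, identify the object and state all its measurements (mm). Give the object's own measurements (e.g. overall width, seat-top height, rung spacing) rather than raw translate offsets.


A rectangular dining table. The top is 1701×545×28 mm with its upper surface at z = 704 mm. It stands on four round legs of 72 mm diameter, each leg's bounding box inset 41 mm from the nearest pair of top edges, running from the floor to the underside of the top.


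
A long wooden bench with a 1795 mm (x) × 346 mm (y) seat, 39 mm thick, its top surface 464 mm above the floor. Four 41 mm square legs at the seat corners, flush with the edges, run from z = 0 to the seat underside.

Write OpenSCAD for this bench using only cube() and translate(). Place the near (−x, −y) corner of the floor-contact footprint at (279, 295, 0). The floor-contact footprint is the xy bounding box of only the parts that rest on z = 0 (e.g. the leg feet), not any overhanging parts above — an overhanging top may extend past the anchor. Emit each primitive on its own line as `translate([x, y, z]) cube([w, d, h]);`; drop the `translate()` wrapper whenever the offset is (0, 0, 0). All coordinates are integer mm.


// leg_h = 464 − 39 = 425
translate([279, 295, 425]) cube([1795, 346, 39]);
translate([279, 295, 0]) cube([41, 41, 425]);
translate([279, 600, 0]) cube([41, 41, 425]);
translate([2033, 295, 0]) cube([41, 41, 425]);
translate([2033, 600, 0]) cube([41, 41, 425]);


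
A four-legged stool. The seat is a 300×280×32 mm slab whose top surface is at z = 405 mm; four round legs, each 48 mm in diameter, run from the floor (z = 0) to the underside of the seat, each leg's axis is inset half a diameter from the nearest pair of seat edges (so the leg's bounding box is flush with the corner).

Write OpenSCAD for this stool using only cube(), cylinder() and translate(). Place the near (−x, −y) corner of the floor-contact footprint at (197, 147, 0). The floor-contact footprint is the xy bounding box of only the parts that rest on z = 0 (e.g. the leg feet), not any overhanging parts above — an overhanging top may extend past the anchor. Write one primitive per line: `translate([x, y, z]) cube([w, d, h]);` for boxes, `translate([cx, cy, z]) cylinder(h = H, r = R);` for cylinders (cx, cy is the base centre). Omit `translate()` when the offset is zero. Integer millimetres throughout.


translate([197, 147, 373]) cube([300, 280, 32]);
translate([221, 171, 0]) cylinder(h = 373, r = 24);
translate([473, 171, 0]) cylinder(h = 373, r = 24);
translate([221, 403, 0]) cylinder(h = 373, r = 24);
translate([473, 403, 0]) cylinder(h = 373, r = 24);
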